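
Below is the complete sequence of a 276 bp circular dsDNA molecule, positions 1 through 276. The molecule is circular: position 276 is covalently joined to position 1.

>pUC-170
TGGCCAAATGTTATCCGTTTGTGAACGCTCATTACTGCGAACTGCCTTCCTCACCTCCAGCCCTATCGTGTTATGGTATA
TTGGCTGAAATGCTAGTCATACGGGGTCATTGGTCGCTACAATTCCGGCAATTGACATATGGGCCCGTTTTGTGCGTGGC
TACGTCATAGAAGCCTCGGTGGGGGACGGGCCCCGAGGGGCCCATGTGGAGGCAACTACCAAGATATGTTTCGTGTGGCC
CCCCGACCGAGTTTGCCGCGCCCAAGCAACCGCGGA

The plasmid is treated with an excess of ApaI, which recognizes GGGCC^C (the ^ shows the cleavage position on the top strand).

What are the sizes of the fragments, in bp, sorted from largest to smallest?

ApaI sites (GGGCCC) start at positions 141, 188, 198.
ApaI cuts after base 5 of each site (before the last base), so after positions 145, 192, 202.
Circular molecule, 3 cuts → 3 fragments:
  146–192 → 47 bp
  193–202 → 10 bp
  203–276 then 1–145 → 74 + 145 = 219 bp
Sorted largest to smallest: 219, 47, 10 bp.

219, 47, 10 bp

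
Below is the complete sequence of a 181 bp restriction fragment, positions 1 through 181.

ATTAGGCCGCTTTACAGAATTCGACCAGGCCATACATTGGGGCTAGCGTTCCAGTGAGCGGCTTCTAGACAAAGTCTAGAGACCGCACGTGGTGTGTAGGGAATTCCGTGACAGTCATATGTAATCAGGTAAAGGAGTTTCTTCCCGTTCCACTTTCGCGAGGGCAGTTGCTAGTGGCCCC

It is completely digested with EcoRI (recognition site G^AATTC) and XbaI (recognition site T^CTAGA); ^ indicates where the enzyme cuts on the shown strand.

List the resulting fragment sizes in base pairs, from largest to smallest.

80, 47, 26, 17, 11 bp

EcoRI sites (GAATTC) start at positions 17, 101.
EcoRI cuts after the first base of each site, so after positions 17, 101.
XbaI sites (TCTAGA) start at positions 64, 75.
XbaI cuts after the first base of each site, so after positions 64, 75.
Combined cut positions: 17, 64, 75, 101.
Linear molecule, 4 cuts → 5 fragments:
  1–17 → 17 bp
  18–64 → 47 bp
  65–75 → 11 bp
  76–101 → 26 bp
  102–181 → 80 bp
Sorted largest to smallest: 80, 47, 26, 17, 11 bp.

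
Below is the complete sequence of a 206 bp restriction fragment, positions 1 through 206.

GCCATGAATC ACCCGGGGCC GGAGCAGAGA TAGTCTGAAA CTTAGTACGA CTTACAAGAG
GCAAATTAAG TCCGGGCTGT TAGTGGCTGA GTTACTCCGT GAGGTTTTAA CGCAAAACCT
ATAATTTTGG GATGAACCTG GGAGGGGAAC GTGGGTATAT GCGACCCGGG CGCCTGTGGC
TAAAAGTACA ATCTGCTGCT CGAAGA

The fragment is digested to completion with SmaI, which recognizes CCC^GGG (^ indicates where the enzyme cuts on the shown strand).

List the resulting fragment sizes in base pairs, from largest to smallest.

SmaI sites (CCCGGG) start at positions 12, 165.
SmaI cuts after base 3 of each site, so after positions 14, 167.
Linear molecule, 2 cuts → 3 fragments:
  1–14 → 14 bp
  15–167 → 153 bp
  168–206 → 39 bp
Sorted largest to smallest: 153, 39, 14 bp.

153, 39, 14 bp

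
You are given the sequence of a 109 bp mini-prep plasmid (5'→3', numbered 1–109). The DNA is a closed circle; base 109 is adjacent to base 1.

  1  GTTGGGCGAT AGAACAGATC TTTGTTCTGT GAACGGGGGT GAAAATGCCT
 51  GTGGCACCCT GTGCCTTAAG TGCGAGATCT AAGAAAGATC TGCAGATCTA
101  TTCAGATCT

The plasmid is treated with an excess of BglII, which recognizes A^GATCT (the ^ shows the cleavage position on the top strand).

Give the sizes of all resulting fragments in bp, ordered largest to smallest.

59, 21, 11, 10, 8 bp

BglII sites (AGATCT) start at positions 16, 75, 86, 94, 104.
BglII cuts after the first base of each site, so after positions 16, 75, 86, 94, 104.
Circular molecule, 5 cuts → 5 fragments:
  17–75 → 59 bp
  76–86 → 11 bp
  87–94 → 8 bp
  95–104 → 10 bp
  105–109 then 1–16 → 5 + 16 = 21 bp
Sorted largest to smallest: 59, 21, 11, 10, 8 bp.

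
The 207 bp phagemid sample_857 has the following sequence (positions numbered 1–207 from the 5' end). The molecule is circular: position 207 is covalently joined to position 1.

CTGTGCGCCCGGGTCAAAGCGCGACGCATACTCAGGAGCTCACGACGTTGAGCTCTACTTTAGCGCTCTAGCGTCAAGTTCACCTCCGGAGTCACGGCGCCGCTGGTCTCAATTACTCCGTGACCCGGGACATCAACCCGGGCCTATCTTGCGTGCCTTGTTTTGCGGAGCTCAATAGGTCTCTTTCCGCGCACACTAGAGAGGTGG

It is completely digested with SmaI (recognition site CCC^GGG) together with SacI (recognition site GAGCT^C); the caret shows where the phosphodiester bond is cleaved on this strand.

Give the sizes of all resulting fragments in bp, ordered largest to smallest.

SmaI sites (CCCGGG) start at positions 8, 124, 137.
SmaI cuts after base 3 of each site, so after positions 10, 126, 139.
SacI sites (GAGCTC) start at positions 36, 50, 168.
SacI cuts after base 5 of each site (before the last base), so after positions 40, 54, 172.
Combined cut positions: 10, 40, 54, 126, 139, 172.
Circular molecule, 6 cuts → 6 fragments:
  11–40 → 30 bp
  41–54 → 14 bp
  55–126 → 72 bp
  127–139 → 13 bp
  140–172 → 33 bp
  173–207 then 1–10 → 35 + 10 = 45 bp
Sorted largest to smallest: 72, 45, 33, 30, 14, 13 bp.

72, 45, 33, 30, 14, 13 bp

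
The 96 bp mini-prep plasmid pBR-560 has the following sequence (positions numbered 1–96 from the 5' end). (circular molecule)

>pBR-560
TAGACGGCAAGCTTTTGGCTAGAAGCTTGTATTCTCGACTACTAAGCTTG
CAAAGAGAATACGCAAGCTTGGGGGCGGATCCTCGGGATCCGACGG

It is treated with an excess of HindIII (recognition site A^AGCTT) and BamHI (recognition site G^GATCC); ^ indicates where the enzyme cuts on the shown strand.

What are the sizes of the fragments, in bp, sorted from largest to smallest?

21, 21, 19, 14, 12, 9 bp

HindIII sites (AAGCTT) start at positions 9, 23, 44, 65.
HindIII cuts after the first base of each site, so after positions 9, 23, 44, 65.
BamHI sites (GGATCC) start at positions 77, 86.
BamHI cuts after the first base of each site, so after positions 77, 86.
Combined cut positions: 9, 23, 44, 65, 77, 86.
Circular molecule, 6 cuts → 6 fragments:
  10–23 → 14 bp
  24–44 → 21 bp
  45–65 → 21 bp
  66–77 → 12 bp
  78–86 → 9 bp
  87–96 then 1–9 → 10 + 9 = 19 bp
Sorted largest to smallest: 21, 21, 19, 14, 12, 9 bp.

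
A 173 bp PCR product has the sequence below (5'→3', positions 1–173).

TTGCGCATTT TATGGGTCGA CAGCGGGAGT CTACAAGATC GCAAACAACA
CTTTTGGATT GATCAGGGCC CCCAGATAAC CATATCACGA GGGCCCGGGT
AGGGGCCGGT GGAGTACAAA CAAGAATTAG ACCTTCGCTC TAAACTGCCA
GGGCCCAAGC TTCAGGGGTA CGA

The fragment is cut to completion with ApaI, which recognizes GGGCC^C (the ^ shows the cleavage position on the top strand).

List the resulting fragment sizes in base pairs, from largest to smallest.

70, 60, 25, 18 bp

ApaI sites (GGGCCC) start at positions 66, 91, 151.
ApaI cuts after base 5 of each site (before the last base), so after positions 70, 95, 155.
Linear molecule, 3 cuts → 4 fragments:
  1–70 → 70 bp
  71–95 → 25 bp
  96–155 → 60 bp
  156–173 → 18 bp
Sorted largest to smallest: 70, 60, 25, 18 bp.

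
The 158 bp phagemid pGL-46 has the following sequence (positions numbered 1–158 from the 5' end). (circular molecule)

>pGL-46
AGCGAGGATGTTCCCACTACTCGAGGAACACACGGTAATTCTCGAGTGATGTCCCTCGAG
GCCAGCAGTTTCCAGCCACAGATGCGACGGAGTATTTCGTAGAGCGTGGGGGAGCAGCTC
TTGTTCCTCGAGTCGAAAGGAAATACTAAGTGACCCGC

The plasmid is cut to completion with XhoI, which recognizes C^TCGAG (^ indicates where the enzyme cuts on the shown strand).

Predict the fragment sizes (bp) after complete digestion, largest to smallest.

72, 51, 21, 14 bp

XhoI sites (CTCGAG) start at positions 20, 41, 55, 127.
XhoI cuts after the first base of each site, so after positions 20, 41, 55, 127.
Circular molecule, 4 cuts → 4 fragments:
  21–41 → 21 bp
  42–55 → 14 bp
  56–127 → 72 bp
  128–158 then 1–20 → 31 + 20 = 51 bp
Sorted largest to smallest: 72, 51, 21, 14 bp.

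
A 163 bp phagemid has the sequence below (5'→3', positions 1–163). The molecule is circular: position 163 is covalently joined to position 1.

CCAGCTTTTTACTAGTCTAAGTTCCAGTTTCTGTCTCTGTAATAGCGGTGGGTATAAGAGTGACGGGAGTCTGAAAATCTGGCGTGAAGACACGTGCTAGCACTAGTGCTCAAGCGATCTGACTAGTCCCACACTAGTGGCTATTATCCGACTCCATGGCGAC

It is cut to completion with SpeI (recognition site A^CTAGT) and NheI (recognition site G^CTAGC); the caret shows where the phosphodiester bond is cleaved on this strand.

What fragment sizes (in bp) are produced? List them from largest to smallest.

SpeI sites (ACTAGT) start at positions 11, 102, 122, 133.
SpeI cuts after the first base of each site, so after positions 11, 102, 122, 133.
The NheI site (GCTAGC) starts at position 96.
NheI cuts after the first base of each site, so after position 96.
Combined cut positions: 11, 96, 102, 122, 133.
Circular molecule, 5 cuts → 5 fragments:
  12–96 → 85 bp
  97–102 → 6 bp
  103–122 → 20 bp
  123–133 → 11 bp
  134–163 then 1–11 → 30 + 11 = 41 bp
Sorted largest to smallest: 85, 41, 20, 11, 6 bp.

85, 41, 20, 11, 6 bp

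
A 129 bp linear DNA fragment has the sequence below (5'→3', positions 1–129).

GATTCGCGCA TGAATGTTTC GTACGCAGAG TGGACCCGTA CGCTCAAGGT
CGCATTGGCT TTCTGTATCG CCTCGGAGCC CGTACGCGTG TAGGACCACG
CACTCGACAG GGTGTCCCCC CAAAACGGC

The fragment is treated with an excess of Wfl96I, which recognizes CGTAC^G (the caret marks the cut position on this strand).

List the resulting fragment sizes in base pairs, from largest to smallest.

44, 44, 24, 17 bp

Wfl96I sites (CGTACG) start at positions 20, 37, 81.
Wfl96I cuts after base 5 of each site (before the last base), so after positions 24, 41, 85.
Linear molecule, 3 cuts → 4 fragments:
  1–24 → 24 bp
  25–41 → 17 bp
  42–85 → 44 bp
  86–129 → 44 bp
Sorted largest to smallest: 44, 44, 24, 17 bp.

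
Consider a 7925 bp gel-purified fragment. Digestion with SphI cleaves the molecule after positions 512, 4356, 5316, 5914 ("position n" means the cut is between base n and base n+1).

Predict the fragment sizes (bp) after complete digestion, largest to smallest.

3844, 2011, 960, 598, 512 bp

Linear molecule, 4 cuts → 5 fragments:
  512 − 0 = 512 bp
  4356 − 512 = 3844 bp
  5316 − 4356 = 960 bp
  5914 − 5316 = 598 bp
  7925 − 5914 = 2011 bp
Sorted largest to smallest: 3844, 2011, 960, 598, 512 bp.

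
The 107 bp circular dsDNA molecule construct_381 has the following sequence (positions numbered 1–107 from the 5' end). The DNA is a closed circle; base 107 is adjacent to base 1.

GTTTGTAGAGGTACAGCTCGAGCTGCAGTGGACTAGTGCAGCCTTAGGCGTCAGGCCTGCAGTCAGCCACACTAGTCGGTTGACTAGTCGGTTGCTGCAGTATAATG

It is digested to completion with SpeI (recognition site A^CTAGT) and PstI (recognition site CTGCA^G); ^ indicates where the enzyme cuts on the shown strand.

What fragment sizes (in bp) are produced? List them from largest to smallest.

35, 29, 16, 12, 10, 5 bp

SpeI sites (ACTAGT) start at positions 32, 71, 83.
SpeI cuts after the first base of each site, so after positions 32, 71, 83.
PstI sites (CTGCAG) start at positions 23, 57, 95.
PstI cuts after base 5 of each site (before the last base), so after positions 27, 61, 99.
Combined cut positions: 27, 32, 61, 71, 83, 99.
Circular molecule, 6 cuts → 6 fragments:
  28–32 → 5 bp
  33–61 → 29 bp
  62–71 → 10 bp
  72–83 → 12 bp
  84–99 → 16 bp
  100–107 then 1–27 → 8 + 27 = 35 bp
Sorted largest to smallest: 35, 29, 16, 12, 10, 5 bp.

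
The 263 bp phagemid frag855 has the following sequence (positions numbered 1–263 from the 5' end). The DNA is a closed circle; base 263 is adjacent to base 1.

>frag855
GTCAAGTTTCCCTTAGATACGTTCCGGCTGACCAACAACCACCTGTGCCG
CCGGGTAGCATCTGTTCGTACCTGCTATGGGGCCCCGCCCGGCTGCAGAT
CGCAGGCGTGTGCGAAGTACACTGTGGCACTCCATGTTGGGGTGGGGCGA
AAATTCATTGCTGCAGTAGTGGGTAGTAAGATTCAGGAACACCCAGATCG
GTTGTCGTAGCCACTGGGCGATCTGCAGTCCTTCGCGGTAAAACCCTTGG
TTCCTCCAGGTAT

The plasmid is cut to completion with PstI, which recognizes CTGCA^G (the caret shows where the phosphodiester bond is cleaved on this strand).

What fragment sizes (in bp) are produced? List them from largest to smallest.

133, 68, 62 bp

PstI sites (CTGCAG) start at positions 93, 161, 223.
PstI cuts after base 5 of each site (before the last base), so after positions 97, 165, 227.
Circular molecule, 3 cuts → 3 fragments:
  98–165 → 68 bp
  166–227 → 62 bp
  228–263 then 1–97 → 36 + 97 = 133 bp
Sorted largest to smallest: 133, 68, 62 bp.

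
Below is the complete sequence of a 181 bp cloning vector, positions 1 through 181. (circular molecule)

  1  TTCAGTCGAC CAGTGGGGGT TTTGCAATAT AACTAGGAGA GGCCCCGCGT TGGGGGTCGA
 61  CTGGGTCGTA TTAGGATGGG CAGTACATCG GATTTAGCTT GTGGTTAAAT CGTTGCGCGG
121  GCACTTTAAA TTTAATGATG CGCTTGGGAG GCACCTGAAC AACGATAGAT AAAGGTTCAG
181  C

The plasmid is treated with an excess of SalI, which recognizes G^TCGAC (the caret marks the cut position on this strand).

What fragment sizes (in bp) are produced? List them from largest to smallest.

130, 51 bp

SalI sites (GTCGAC) start at positions 5, 56.
SalI cuts after the first base of each site, so after positions 5, 56.
Circular molecule, 2 cuts → 2 fragments:
  6–56 → 51 bp
  57–181 then 1–5 → 125 + 5 = 130 bp
Sorted largest to smallest: 130, 51 bp.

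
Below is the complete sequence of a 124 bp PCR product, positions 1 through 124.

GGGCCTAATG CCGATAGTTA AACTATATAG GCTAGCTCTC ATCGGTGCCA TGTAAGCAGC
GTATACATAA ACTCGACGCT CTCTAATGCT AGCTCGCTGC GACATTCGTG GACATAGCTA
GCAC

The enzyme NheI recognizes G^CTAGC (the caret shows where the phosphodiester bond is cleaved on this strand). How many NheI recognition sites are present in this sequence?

GCTAGC occurs starting at positions 31, 88, 117.
NheI cuts at 3 sites.

3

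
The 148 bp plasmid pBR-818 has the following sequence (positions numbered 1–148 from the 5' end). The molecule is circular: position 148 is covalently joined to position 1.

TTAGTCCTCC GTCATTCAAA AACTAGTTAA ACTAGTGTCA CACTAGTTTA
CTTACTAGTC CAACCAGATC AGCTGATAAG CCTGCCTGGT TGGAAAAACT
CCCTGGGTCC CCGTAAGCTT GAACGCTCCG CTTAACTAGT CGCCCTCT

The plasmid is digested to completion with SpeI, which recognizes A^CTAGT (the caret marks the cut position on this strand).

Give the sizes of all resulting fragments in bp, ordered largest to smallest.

81, 35, 12, 11, 9 bp

SpeI sites (ACTAGT) start at positions 22, 31, 42, 54, 135.
SpeI cuts after the first base of each site, so after positions 22, 31, 42, 54, 135.
Circular molecule, 5 cuts → 5 fragments:
  23–31 → 9 bp
  32–42 → 11 bp
  43–54 → 12 bp
  55–135 → 81 bp
  136–148 then 1–22 → 13 + 22 = 35 bp
Sorted largest to smallest: 81, 35, 12, 11, 9 bp.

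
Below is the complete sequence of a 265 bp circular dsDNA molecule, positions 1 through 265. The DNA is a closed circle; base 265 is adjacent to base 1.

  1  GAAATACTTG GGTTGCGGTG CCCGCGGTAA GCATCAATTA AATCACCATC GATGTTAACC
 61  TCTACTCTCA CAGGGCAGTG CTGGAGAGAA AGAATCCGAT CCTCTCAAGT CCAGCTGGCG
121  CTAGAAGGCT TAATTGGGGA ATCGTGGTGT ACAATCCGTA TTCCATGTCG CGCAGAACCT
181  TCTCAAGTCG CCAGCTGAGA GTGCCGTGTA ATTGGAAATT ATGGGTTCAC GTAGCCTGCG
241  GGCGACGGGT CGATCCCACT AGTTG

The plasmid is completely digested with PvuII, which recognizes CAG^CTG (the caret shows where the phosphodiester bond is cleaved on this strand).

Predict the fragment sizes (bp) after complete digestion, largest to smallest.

185, 80 bp

PvuII sites (CAGCTG) start at positions 112, 192.
PvuII cuts after base 3 of each site, so after positions 114, 194.
Circular molecule, 2 cuts → 2 fragments:
  115–194 → 80 bp
  195–265 then 1–114 → 71 + 114 = 185 bp
Sorted largest to smallest: 185, 80 bp.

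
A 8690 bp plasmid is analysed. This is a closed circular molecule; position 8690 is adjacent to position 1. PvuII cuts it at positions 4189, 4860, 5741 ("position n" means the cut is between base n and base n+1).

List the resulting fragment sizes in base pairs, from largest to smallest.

Circular molecule, 3 cuts → 3 fragments:
  4860 − 4189 = 671 bp
  5741 − 4860 = 881 bp
  wrap: 8690 − 5741 + 4189 = 7138 bp
Sorted largest to smallest: 7138, 881, 671 bp.

7138, 881, 671 bp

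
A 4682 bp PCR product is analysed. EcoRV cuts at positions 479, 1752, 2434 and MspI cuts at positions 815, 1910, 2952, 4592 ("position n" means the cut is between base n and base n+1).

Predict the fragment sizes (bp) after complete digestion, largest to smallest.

1640, 937, 524, 518, 479, 336, 158, 90 bp

Combined cut positions (sorted): 479, 815, 1752, 1910, 2434, 2952, 4592.
Linear molecule, 7 cuts → 8 fragments:
  479 − 0 = 479 bp
  815 − 479 = 336 bp
  1752 − 815 = 937 bp
  1910 − 1752 = 158 bp
  2434 − 1910 = 524 bp
  2952 − 2434 = 518 bp
  4592 − 2952 = 1640 bp
  4682 − 4592 = 90 bp
Sorted largest to smallest: 1640, 937, 524, 518, 479, 336, 158, 90 bp.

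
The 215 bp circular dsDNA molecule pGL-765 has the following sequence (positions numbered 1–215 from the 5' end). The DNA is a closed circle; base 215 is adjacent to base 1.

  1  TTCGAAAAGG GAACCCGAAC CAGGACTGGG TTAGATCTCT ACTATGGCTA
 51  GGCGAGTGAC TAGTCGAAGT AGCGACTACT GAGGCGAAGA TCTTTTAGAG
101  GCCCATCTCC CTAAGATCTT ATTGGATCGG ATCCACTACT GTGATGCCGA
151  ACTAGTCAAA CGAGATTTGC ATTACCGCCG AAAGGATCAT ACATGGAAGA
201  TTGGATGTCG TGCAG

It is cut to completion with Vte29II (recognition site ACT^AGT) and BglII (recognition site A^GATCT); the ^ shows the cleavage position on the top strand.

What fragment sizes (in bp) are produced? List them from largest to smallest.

Vte29II sites (ACTAGT) start at positions 59, 151.
Vte29II cuts after base 3 of each site, so after positions 61, 153.
BglII sites (AGATCT) start at positions 33, 88, 114.
BglII cuts after the first base of each site, so after positions 33, 88, 114.
Combined cut positions: 33, 61, 88, 114, 153.
Circular molecule, 5 cuts → 5 fragments:
  34–61 → 28 bp
  62–88 → 27 bp
  89–114 → 26 bp
  115–153 → 39 bp
  154–215 then 1–33 → 62 + 33 = 95 bp
Sorted largest to smallest: 95, 39, 28, 27, 26 bp.

95, 39, 28, 27, 26 bp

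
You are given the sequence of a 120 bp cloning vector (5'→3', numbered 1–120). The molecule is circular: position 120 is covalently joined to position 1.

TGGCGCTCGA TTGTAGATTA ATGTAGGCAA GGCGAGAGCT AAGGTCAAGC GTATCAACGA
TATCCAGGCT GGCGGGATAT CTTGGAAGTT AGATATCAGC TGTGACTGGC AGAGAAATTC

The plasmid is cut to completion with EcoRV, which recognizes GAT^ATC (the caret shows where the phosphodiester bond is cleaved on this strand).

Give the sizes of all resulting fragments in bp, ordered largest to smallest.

87, 17, 16 bp

EcoRV sites (GATATC) start at positions 59, 76, 92.
EcoRV cuts after base 3 of each site, so after positions 61, 78, 94.
Circular molecule, 3 cuts → 3 fragments:
  62–78 → 17 bp
  79–94 → 16 bp
  95–120 then 1–61 → 26 + 61 = 87 bp
Sorted largest to smallest: 87, 17, 16 bp.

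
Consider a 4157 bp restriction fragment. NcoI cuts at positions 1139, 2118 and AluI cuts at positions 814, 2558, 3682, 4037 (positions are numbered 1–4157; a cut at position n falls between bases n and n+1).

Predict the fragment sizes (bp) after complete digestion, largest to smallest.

Combined cut positions (sorted): 814, 1139, 2118, 2558, 3682, 4037.
Linear molecule, 6 cuts → 7 fragments:
  814 − 0 = 814 bp
  1139 − 814 = 325 bp
  2118 − 1139 = 979 bp
  2558 − 2118 = 440 bp
  3682 − 2558 = 1124 bp
  4037 − 3682 = 355 bp
  4157 − 4037 = 120 bp
Sorted largest to smallest: 1124, 979, 814, 440, 355, 325, 120 bp.

1124, 979, 814, 440, 355, 325, 120 bp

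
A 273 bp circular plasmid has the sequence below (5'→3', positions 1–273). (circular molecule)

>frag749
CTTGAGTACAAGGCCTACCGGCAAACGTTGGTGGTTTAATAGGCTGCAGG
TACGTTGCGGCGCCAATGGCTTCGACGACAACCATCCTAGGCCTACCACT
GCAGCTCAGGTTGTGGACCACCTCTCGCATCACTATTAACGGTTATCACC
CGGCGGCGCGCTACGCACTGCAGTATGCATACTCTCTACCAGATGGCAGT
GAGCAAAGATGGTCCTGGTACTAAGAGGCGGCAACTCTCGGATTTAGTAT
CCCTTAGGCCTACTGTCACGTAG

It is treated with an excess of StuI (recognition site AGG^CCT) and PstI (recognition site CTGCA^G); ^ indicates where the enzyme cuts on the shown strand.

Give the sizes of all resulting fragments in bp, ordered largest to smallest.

StuI sites (AGGCCT) start at positions 11, 89, 256.
StuI cuts after base 3 of each site, so after positions 13, 91, 258.
PstI sites (CTGCAG) start at positions 44, 99, 168.
PstI cuts after base 5 of each site (before the last base), so after positions 48, 103, 172.
Combined cut positions: 13, 48, 91, 103, 172, 258.
Circular molecule, 6 cuts → 6 fragments:
  14–48 → 35 bp
  49–91 → 43 bp
  92–103 → 12 bp
  104–172 → 69 bp
  173–258 → 86 bp
  259–273 then 1–13 → 15 + 13 = 28 bp
Sorted largest to smallest: 86, 69, 43, 35, 28, 12 bp.

86, 69, 43, 35, 28, 12 bp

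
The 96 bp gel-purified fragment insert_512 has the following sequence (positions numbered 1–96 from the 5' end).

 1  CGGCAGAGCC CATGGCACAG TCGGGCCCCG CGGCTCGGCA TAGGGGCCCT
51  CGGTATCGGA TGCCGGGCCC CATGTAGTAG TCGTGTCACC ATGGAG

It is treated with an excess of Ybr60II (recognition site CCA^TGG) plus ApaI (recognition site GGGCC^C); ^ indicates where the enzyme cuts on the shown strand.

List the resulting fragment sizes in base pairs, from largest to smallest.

22, 21, 21, 15, 12, 5 bp

Ybr60II sites (CCATGG) start at positions 10, 89.
Ybr60II cuts after base 3 of each site, so after positions 12, 91.
ApaI sites (GGGCCC) start at positions 23, 44, 65.
ApaI cuts after base 5 of each site (before the last base), so after positions 27, 48, 69.
Combined cut positions: 12, 27, 48, 69, 91.
Linear molecule, 5 cuts → 6 fragments:
  1–12 → 12 bp
  13–27 → 15 bp
  28–48 → 21 bp
  49–69 → 21 bp
  70–91 → 22 bp
  92–96 → 5 bp
Sorted largest to smallest: 22, 21, 21, 15, 12, 5 bp.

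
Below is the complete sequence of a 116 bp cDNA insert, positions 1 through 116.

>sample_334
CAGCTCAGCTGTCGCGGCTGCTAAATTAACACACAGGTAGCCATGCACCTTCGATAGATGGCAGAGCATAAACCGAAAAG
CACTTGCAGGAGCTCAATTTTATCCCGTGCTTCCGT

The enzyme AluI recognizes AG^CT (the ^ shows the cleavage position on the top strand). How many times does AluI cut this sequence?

3

AGCT occurs starting at positions 2, 7, 91.
AluI cuts at 3 sites.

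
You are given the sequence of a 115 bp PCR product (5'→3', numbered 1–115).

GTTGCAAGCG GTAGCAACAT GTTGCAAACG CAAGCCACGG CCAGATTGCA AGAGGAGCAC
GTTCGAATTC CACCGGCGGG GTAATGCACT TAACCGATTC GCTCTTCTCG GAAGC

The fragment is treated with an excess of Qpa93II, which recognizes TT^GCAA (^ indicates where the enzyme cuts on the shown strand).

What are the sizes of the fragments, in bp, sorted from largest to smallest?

Qpa93II sites (TTGCAA) start at positions 2, 22, 46.
Qpa93II cuts after base 2 of each site, so after positions 3, 23, 47.
Linear molecule, 3 cuts → 4 fragments:
  1–3 → 3 bp
  4–23 → 20 bp
  24–47 → 24 bp
  48–115 → 68 bp
Sorted largest to smallest: 68, 24, 20, 3 bp.

68, 24, 20, 3 bp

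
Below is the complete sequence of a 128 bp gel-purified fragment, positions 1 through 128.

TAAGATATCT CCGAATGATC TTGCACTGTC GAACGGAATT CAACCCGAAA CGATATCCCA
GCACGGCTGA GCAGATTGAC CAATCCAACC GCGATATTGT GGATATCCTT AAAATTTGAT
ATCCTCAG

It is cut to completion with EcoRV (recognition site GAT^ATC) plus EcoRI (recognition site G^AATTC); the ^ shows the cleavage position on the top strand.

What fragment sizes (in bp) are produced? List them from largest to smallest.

EcoRV sites (GATATC) start at positions 4, 52, 102, 118.
EcoRV cuts after base 3 of each site, so after positions 6, 54, 104, 120.
The EcoRI site (GAATTC) starts at position 36.
EcoRI cuts after the first base of each site, so after position 36.
Combined cut positions: 6, 36, 54, 104, 120.
Linear molecule, 5 cuts → 6 fragments:
  1–6 → 6 bp
  7–36 → 30 bp
  37–54 → 18 bp
  55–104 → 50 bp
  105–120 → 16 bp
  121–128 → 8 bp
Sorted largest to smallest: 50, 30, 18, 16, 8, 6 bp.

50, 30, 18, 16, 8, 6 bp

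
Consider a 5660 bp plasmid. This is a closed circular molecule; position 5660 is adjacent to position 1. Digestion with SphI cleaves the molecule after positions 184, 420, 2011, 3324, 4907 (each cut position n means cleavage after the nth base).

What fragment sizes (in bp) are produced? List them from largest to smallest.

Circular molecule, 5 cuts → 5 fragments:
  420 − 184 = 236 bp
  2011 − 420 = 1591 bp
  3324 − 2011 = 1313 bp
  4907 − 3324 = 1583 bp
  wrap: 5660 − 4907 + 184 = 937 bp
Sorted largest to smallest: 1591, 1583, 1313, 937, 236 bp.

1591, 1583, 1313, 937, 236 bp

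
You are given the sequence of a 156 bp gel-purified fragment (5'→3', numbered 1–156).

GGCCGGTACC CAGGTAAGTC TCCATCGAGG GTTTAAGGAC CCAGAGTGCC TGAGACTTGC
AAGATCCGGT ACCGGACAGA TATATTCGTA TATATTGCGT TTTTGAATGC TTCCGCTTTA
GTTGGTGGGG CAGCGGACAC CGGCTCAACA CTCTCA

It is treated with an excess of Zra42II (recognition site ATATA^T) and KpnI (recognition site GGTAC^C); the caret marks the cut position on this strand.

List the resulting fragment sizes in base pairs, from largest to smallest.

63, 62, 12, 10, 9 bp

Zra42II sites (ATATAT) start at positions 80, 90.
Zra42II cuts after base 5 of each site (before the last base), so after positions 84, 94.
KpnI sites (GGTACC) start at positions 5, 68.
KpnI cuts after base 5 of each site (before the last base), so after positions 9, 72.
Combined cut positions: 9, 72, 84, 94.
Linear molecule, 4 cuts → 5 fragments:
  1–9 → 9 bp
  10–72 → 63 bp
  73–84 → 12 bp
  85–94 → 10 bp
  95–156 → 62 bp
Sorted largest to smallest: 63, 62, 12, 10, 9 bp.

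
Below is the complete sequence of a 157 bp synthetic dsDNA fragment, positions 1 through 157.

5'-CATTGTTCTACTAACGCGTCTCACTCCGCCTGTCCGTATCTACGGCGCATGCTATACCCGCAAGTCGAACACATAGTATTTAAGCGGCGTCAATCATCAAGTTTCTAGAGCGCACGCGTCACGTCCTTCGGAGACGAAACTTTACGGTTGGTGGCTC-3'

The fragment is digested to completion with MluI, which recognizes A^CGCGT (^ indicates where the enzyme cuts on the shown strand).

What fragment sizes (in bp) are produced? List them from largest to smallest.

MluI sites (ACGCGT) start at positions 14, 114.
MluI cuts after the first base of each site, so after positions 14, 114.
Linear molecule, 2 cuts → 3 fragments:
  1–14 → 14 bp
  15–114 → 100 bp
  115–157 → 43 bp
Sorted largest to smallest: 100, 43, 14 bp.

100, 43, 14 bp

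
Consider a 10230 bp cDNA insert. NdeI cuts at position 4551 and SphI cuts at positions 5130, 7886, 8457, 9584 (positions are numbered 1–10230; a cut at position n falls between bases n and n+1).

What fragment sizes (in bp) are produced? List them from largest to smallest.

Combined cut positions (sorted): 4551, 5130, 7886, 8457, 9584.
Linear molecule, 5 cuts → 6 fragments:
  4551 − 0 = 4551 bp
  5130 − 4551 = 579 bp
  7886 − 5130 = 2756 bp
  8457 − 7886 = 571 bp
  9584 − 8457 = 1127 bp
  10230 − 9584 = 646 bp
Sorted largest to smallest: 4551, 2756, 1127, 646, 579, 571 bp.

4551, 2756, 1127, 646, 579, 571 bp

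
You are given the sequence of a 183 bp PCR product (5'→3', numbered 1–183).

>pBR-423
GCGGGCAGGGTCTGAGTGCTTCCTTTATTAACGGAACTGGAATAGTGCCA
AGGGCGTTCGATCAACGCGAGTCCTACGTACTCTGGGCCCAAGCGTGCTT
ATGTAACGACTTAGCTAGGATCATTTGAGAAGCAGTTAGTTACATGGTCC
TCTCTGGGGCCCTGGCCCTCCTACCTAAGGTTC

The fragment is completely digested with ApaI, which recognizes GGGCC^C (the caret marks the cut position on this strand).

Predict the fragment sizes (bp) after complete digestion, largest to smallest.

89, 72, 22 bp

ApaI sites (GGGCCC) start at positions 85, 157.
ApaI cuts after base 5 of each site (before the last base), so after positions 89, 161.
Linear molecule, 2 cuts → 3 fragments:
  1–89 → 89 bp
  90–161 → 72 bp
  162–183 → 22 bp
Sorted largest to smallest: 89, 72, 22 bp.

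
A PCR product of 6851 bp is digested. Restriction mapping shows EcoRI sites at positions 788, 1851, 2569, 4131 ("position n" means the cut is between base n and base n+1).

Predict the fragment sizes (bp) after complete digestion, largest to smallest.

2720, 1562, 1063, 788, 718 bp

Linear molecule, 4 cuts → 5 fragments:
  788 − 0 = 788 bp
  1851 − 788 = 1063 bp
  2569 − 1851 = 718 bp
  4131 − 2569 = 1562 bp
  6851 − 4131 = 2720 bp
Sorted largest to smallest: 2720, 1562, 1063, 788, 718 bp.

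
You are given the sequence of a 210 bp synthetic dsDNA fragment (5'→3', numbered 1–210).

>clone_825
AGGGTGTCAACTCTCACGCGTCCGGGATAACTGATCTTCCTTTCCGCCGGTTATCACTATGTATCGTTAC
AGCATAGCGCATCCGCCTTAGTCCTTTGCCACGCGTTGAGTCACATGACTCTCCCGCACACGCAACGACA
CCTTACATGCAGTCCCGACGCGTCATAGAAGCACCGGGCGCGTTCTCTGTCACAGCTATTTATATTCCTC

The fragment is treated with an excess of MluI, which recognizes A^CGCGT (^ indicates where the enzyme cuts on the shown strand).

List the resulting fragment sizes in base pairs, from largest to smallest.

MluI sites (ACGCGT) start at positions 16, 101, 158.
MluI cuts after the first base of each site, so after positions 16, 101, 158.
Linear molecule, 3 cuts → 4 fragments:
  1–16 → 16 bp
  17–101 → 85 bp
  102–158 → 57 bp
  159–210 → 52 bp
Sorted largest to smallest: 85, 57, 52, 16 bp.

85, 57, 52, 16 bp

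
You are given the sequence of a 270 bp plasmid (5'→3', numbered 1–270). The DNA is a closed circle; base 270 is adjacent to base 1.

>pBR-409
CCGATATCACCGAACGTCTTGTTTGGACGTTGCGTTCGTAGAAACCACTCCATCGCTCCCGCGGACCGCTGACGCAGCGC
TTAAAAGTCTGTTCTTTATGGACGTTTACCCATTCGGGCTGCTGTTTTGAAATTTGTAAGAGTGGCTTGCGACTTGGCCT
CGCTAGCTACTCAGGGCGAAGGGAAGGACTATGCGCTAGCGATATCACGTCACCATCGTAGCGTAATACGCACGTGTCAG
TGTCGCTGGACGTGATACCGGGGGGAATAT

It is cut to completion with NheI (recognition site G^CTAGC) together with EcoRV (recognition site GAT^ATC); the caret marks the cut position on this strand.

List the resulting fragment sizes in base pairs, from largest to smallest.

157, 72, 33, 8 bp

NheI sites (GCTAGC) start at positions 162, 195.
NheI cuts after the first base of each site, so after positions 162, 195.
EcoRV sites (GATATC) start at positions 3, 201.
EcoRV cuts after base 3 of each site, so after positions 5, 203.
Combined cut positions: 5, 162, 195, 203.
Circular molecule, 4 cuts → 4 fragments:
  6–162 → 157 bp
  163–195 → 33 bp
  196–203 → 8 bp
  204–270 then 1–5 → 67 + 5 = 72 bp
Sorted largest to smallest: 157, 72, 33, 8 bp.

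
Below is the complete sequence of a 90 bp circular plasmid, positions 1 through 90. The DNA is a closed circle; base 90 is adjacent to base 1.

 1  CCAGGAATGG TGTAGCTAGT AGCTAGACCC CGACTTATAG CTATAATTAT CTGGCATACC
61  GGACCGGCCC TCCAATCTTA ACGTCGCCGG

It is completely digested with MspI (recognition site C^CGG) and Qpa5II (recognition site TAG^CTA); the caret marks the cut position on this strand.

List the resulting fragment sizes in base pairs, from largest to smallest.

MspI sites (CCGG) start at positions 59, 64, 87.
MspI cuts after the first base of each site, so after positions 59, 64, 87.
Qpa5II sites (TAGCTA) start at positions 13, 20, 38.
Qpa5II cuts after base 3 of each site, so after positions 15, 22, 40.
Combined cut positions: 15, 22, 40, 59, 64, 87.
Circular molecule, 6 cuts → 6 fragments:
  16–22 → 7 bp
  23–40 → 18 bp
  41–59 → 19 bp
  60–64 → 5 bp
  65–87 → 23 bp
  88–90 then 1–15 → 3 + 15 = 18 bp
Sorted largest to smallest: 23, 19, 18, 18, 7, 5 bp.

23, 19, 18, 18, 7, 5 bp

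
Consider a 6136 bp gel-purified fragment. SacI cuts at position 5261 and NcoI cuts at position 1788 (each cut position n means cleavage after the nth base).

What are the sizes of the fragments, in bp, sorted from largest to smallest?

Combined cut positions (sorted): 1788, 5261.
Linear molecule, 2 cuts → 3 fragments:
  1788 − 0 = 1788 bp
  5261 − 1788 = 3473 bp
  6136 − 5261 = 875 bp
Sorted largest to smallest: 3473, 1788, 875 bp.

3473, 1788, 875 bp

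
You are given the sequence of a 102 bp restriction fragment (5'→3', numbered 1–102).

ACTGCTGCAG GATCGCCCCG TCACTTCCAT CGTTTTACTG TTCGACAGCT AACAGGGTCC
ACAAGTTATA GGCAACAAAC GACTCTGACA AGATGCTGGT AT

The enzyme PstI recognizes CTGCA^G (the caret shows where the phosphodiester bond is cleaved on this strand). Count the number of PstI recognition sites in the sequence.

1

CTGCAG occurs starting at position 5.
PstI cuts at 1 site.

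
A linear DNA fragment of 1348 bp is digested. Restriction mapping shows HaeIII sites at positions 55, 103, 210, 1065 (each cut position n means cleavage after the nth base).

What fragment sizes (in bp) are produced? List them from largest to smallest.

Linear molecule, 4 cuts → 5 fragments:
  55 − 0 = 55 bp
  103 − 55 = 48 bp
  210 − 103 = 107 bp
  1065 − 210 = 855 bp
  1348 − 1065 = 283 bp
Sorted largest to smallest: 855, 283, 107, 55, 48 bp.

855, 283, 107, 55, 48 bp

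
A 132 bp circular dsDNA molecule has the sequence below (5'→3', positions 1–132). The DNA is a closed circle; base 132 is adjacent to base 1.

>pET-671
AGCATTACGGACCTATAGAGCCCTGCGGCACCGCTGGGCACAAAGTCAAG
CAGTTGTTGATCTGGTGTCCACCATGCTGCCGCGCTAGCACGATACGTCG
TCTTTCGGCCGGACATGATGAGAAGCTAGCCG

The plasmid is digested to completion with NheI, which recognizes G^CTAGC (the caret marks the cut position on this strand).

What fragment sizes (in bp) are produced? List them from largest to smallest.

91, 41 bp

NheI sites (GCTAGC) start at positions 84, 125.
NheI cuts after the first base of each site, so after positions 84, 125.
Circular molecule, 2 cuts → 2 fragments:
  85–125 → 41 bp
  126–132 then 1–84 → 7 + 84 = 91 bp
Sorted largest to smallest: 91, 41 bp.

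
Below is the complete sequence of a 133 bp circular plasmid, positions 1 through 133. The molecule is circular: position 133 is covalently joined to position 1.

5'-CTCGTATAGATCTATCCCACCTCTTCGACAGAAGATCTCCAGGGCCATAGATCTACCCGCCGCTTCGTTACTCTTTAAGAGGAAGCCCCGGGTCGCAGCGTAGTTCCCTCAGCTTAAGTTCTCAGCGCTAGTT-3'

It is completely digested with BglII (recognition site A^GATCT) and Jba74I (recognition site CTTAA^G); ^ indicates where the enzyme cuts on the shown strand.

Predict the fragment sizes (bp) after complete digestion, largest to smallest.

BglII sites (AGATCT) start at positions 8, 33, 49.
BglII cuts after the first base of each site, so after positions 8, 33, 49.
The Jba74I site (CTTAAG) starts at position 113.
Jba74I cuts after base 5 of each site (before the last base), so after position 117.
Combined cut positions: 8, 33, 49, 117.
Circular molecule, 4 cuts → 4 fragments:
  9–33 → 25 bp
  34–49 → 16 bp
  50–117 → 68 bp
  118–133 then 1–8 → 16 + 8 = 24 bp
Sorted largest to smallest: 68, 25, 24, 16 bp.

68, 25, 24, 16 bp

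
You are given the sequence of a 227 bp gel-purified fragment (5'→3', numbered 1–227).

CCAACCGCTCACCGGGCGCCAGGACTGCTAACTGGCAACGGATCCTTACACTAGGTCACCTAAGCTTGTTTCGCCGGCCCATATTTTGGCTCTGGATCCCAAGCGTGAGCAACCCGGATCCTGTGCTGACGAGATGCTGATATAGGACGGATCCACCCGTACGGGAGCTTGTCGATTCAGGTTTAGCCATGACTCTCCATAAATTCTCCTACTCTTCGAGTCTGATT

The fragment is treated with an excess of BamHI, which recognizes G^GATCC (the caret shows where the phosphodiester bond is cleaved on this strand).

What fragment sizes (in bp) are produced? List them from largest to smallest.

78, 54, 40, 33, 22 bp

BamHI sites (GGATCC) start at positions 40, 94, 116, 149.
BamHI cuts after the first base of each site, so after positions 40, 94, 116, 149.
Linear molecule, 4 cuts → 5 fragments:
  1–40 → 40 bp
  41–94 → 54 bp
  95–116 → 22 bp
  117–149 → 33 bp
  150–227 → 78 bp
Sorted largest to smallest: 78, 54, 40, 33, 22 bp.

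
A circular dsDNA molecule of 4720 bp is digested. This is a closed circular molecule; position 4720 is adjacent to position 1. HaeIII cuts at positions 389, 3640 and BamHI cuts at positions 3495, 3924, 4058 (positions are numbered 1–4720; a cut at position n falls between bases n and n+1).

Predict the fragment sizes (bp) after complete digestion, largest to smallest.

3106, 1051, 284, 145, 134 bp

Combined cut positions (sorted): 389, 3495, 3640, 3924, 4058.
Circular molecule, 5 cuts → 5 fragments:
  3495 − 389 = 3106 bp
  3640 − 3495 = 145 bp
  3924 − 3640 = 284 bp
  4058 − 3924 = 134 bp
  wrap: 4720 − 4058 + 389 = 1051 bp
Sorted largest to smallest: 3106, 1051, 284, 145, 134 bp.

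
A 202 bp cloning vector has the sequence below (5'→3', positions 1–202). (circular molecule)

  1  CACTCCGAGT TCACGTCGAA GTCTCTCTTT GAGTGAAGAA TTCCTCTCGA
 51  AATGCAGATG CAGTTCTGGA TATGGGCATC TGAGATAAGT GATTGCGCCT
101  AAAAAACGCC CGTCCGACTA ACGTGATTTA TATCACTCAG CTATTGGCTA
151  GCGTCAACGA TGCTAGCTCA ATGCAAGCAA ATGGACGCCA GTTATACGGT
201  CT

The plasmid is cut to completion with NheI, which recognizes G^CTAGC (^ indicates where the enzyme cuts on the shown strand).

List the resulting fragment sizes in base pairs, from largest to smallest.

NheI sites (GCTAGC) start at positions 147, 162.
NheI cuts after the first base of each site, so after positions 147, 162.
Circular molecule, 2 cuts → 2 fragments:
  148–162 → 15 bp
  163–202 then 1–147 → 40 + 147 = 187 bp
Sorted largest to smallest: 187, 15 bp.

187, 15 bp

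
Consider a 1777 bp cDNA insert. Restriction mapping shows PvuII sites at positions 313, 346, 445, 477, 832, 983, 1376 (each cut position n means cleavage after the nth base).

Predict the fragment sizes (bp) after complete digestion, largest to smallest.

Linear molecule, 7 cuts → 8 fragments:
  313 − 0 = 313 bp
  346 − 313 = 33 bp
  445 − 346 = 99 bp
  477 − 445 = 32 bp
  832 − 477 = 355 bp
  983 − 832 = 151 bp
  1376 − 983 = 393 bp
  1777 − 1376 = 401 bp
Sorted largest to smallest: 401, 393, 355, 313, 151, 99, 33, 32 bp.

401, 393, 355, 313, 151, 99, 33, 32 bp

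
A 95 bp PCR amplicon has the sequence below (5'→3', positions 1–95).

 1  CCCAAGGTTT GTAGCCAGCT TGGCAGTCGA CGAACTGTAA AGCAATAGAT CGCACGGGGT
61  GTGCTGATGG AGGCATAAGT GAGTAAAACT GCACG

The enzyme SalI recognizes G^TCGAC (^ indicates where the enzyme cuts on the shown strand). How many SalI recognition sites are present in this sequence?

1

GTCGAC occurs starting at position 26.
SalI cuts at 1 site.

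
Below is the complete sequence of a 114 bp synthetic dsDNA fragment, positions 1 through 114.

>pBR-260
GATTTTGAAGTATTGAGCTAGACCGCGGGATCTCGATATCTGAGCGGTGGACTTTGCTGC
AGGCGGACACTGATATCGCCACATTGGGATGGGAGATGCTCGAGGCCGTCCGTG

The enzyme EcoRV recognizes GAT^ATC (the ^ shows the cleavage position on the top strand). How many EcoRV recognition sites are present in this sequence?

2

GATATC occurs starting at positions 35, 72.
EcoRV cuts at 2 sites.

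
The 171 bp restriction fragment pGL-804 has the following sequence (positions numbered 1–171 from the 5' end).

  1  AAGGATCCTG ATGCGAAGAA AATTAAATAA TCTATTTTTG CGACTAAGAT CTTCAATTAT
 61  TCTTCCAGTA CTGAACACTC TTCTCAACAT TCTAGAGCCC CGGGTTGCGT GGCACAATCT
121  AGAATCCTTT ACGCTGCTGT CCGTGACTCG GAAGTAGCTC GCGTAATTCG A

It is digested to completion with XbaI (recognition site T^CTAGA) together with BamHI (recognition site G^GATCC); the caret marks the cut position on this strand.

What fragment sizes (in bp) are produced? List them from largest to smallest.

XbaI sites (TCTAGA) start at positions 91, 118.
XbaI cuts after the first base of each site, so after positions 91, 118.
The BamHI site (GGATCC) starts at position 3.
BamHI cuts after the first base of each site, so after position 3.
Combined cut positions: 3, 91, 118.
Linear molecule, 3 cuts → 4 fragments:
  1–3 → 3 bp
  4–91 → 88 bp
  92–118 → 27 bp
  119–171 → 53 bp
Sorted largest to smallest: 88, 53, 27, 3 bp.

88, 53, 27, 3 bp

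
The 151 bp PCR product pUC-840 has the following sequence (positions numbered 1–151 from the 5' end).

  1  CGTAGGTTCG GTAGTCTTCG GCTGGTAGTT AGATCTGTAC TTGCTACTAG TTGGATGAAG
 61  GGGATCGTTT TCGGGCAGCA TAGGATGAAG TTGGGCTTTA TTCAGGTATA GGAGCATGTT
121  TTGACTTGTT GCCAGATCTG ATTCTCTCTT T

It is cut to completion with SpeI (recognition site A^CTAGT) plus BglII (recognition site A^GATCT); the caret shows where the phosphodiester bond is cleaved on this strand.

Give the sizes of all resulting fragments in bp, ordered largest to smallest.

The SpeI site (ACTAGT) starts at position 46.
SpeI cuts after the first base of each site, so after position 46.
BglII sites (AGATCT) start at positions 31, 134.
BglII cuts after the first base of each site, so after positions 31, 134.
Combined cut positions: 31, 46, 134.
Linear molecule, 3 cuts → 4 fragments:
  1–31 → 31 bp
  32–46 → 15 bp
  47–134 → 88 bp
  135–151 → 17 bp
Sorted largest to smallest: 88, 31, 17, 15 bp.

88, 31, 17, 15 bp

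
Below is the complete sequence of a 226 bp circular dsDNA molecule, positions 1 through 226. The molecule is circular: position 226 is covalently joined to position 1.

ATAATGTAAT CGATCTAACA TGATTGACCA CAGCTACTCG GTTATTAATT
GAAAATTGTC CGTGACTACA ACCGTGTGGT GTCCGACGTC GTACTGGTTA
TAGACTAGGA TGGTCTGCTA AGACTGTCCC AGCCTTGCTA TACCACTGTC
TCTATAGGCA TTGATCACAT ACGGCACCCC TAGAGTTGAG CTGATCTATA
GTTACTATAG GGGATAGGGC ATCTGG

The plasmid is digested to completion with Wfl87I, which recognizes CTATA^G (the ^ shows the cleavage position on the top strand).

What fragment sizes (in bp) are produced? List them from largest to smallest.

Wfl87I sites (CTATAG) start at positions 152, 196, 205.
Wfl87I cuts after base 5 of each site (before the last base), so after positions 156, 200, 209.
Circular molecule, 3 cuts → 3 fragments:
  157–200 → 44 bp
  201–209 → 9 bp
  210–226 then 1–156 → 17 + 156 = 173 bp
Sorted largest to smallest: 173, 44, 9 bp.

173, 44, 9 bp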